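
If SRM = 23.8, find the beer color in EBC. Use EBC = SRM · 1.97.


EBC = 23.8 · 1.97

46.8860 EBC


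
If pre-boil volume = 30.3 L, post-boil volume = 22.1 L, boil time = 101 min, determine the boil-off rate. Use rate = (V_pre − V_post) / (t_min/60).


rate = (30.3 − 22.1) / (101/60)

4.8713 L/hr


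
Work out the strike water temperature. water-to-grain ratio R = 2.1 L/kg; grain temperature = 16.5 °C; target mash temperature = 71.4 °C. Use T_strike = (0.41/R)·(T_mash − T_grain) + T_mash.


T_strike = (0.41/2.1)·(71.4 − 16.5) + 71.4

82.1186 °C


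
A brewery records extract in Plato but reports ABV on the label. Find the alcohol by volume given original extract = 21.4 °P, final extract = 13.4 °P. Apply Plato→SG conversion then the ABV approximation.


SG = 259/(259 − P);  ABV = (OG − FG)·131.25
OG = 259/(259 − 21.4) = 1.0901
FG = 259/(259 − 13.4) = 1.0546
ABV = (1.0901 − 1.0546)·131.25

4.6603 % ABV


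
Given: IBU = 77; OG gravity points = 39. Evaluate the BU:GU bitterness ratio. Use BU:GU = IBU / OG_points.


BU:GU = 77 / 39

1.9744


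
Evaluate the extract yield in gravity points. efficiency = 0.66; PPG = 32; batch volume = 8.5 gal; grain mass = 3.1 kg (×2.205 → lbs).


points = lbs × PPG × eff / vol
lbs = 3.1 × 2.205 = 6.8355
points = 6.8355 × 32 × 0.66 / 8.5

16.9842 points


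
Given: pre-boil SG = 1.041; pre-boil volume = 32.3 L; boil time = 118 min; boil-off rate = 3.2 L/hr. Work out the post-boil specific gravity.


V_post = V_pre − rate·(t/60);  SG_post = 1 + (SG_pre−1)·V_pre/V_post
V_post = 32.3 − 3.2·(118/60) = 26.0067
SG_post = 1 + (1.041 − 1)·32.3/26.0067

1.0509


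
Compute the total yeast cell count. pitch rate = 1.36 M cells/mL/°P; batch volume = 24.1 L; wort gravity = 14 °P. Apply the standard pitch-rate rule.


cells (billions) = rate · V_L · °P
cells = 1.36 · 24.1 · 14

458.8640 billion cells


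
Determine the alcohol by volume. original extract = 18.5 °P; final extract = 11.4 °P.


SG = 259/(259 − P);  ABV = (OG − FG)·131.25
OG = 259/(259 − 18.5) = 1.0769
FG = 259/(259 − 11.4) = 1.0460
ABV = (1.0769 − 1.0460)·131.25

4.0531 % ABV


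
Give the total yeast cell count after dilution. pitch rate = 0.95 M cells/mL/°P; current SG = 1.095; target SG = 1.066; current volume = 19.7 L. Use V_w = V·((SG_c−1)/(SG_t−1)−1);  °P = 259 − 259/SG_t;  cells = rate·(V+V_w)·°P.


V_w = 19.7·((1.095−1)/(1.066−1)−1) = 8.6561
V_final = 19.7 + 8.6561 = 28.3561
°P = 259 − 259/1.066 = 16.0356
cells = 0.95·28.3561·16.0356

431.9724 billion cells


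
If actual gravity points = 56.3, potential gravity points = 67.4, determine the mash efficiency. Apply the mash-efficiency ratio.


efficiency = actual / potential × 100
efficiency = 56.3 / 67.4 × 100

83.5312 %


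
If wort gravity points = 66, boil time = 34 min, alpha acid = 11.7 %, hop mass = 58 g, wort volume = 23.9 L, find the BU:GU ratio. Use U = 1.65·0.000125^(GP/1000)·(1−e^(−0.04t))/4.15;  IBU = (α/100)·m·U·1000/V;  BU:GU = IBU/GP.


U = 1.65·0.000125^(66/1000)·(1−e^(−0.04·34))/4.15 = 0.1633
IBU = (11.7/100)·58·0.1633·1000/23.9 = 46.3698
BU:GU = 46.3698/66

0.7026


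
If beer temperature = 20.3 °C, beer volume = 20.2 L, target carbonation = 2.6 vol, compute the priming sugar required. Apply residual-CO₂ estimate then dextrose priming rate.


residual = 14.695·(0.01821 + 0.09011·e^(−0.04·T));  sugar = (target − residual)·4.0·V
residual = 14.695·(0.01821 + 0.09011·e^(−0.04·20.3)) = 0.8555
sugar = (2.6 − 0.8555)·4.0·20.2

140.9568 g


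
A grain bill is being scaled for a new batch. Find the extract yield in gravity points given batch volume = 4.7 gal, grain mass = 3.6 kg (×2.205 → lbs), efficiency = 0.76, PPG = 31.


points = lbs × PPG × eff / vol
lbs = 3.6 × 2.205 = 7.9380
points = 7.9380 × 31 × 0.76 / 4.7

39.7913 points


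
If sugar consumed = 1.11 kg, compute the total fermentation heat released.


Q = m_sugar · 590 kJ/kg
Q = 1.11 · 590

654.9000 kJ


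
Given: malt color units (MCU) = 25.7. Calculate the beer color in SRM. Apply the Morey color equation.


SRM = 1.4922 · MCU^0.6859
SRM = 1.4922 · 25.7^0.6859

13.8325 SRM


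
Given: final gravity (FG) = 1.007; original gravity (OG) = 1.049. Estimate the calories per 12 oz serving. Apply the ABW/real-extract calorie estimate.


ABW = (OG−FG)·131.25·0.79/FG;  °P = 259 − 259/SG (for OG→OE and FG→AE);  RE = 0.1808·OE + 0.8192·AE;  Cal = (6.9·ABW + 4·(RE−0.1))·FG·3.55
ABW = (1.049 − 1.007)·131.25·0.79/1.007 = 4.3246
OE = 259 − 259/1.049 = 12.0982 °P
AE = 259 − 259/1.007 = 1.8004 °P
RE = 0.1808·12.0982 + 0.8192·1.8004 = 3.6622 °P
Cal = (6.9·4.3246 + 4·(3.6622−0.1))·1.007·3.55

157.6105 kcal


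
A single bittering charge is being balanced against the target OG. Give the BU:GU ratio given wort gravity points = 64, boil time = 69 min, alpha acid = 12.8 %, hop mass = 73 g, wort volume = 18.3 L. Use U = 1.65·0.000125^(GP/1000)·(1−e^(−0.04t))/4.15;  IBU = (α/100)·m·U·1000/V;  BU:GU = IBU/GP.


U = 1.65·0.000125^(64/1000)·(1−e^(−0.04·69))/4.15 = 0.2095
IBU = (12.8/100)·73·0.2095·1000/18.3 = 106.9853
BU:GU = 106.9853/64

1.6716


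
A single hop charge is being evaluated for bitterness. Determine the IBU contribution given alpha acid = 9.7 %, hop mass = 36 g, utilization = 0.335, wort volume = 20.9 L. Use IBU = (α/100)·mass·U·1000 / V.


IBU = (9.7/100)·36·0.335·1000 / 20.9

55.9722 IBU


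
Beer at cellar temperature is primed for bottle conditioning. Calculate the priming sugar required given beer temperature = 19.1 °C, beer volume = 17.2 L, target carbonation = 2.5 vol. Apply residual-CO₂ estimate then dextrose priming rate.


residual = 14.695·(0.01821 + 0.09011·e^(−0.04·T));  sugar = (target − residual)·4.0·V
residual = 14.695·(0.01821 + 0.09011·e^(−0.04·19.1)) = 0.8844
sugar = (2.5 − 0.8844)·4.0·17.2

111.1538 g


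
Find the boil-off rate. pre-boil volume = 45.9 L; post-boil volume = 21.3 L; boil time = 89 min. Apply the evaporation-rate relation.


rate = (V_pre − V_post) / (t_min/60)
rate = (45.9 − 21.3) / (89/60)

16.5843 L/hr


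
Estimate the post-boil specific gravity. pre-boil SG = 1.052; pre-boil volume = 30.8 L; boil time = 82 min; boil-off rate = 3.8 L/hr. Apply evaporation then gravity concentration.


V_post = V_pre − rate·(t/60);  SG_post = 1 + (SG_pre−1)·V_pre/V_post
V_post = 30.8 − 3.8·(82/60) = 25.6067
SG_post = 1 + (1.052 − 1)·30.8/25.6067

1.0625


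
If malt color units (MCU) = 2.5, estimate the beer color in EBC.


SRM = 1.4922·MCU^0.6859;  EBC = SRM·1.97
SRM = 1.4922·2.5^0.6859 = 2.7975
EBC = 2.7975·1.97

5.5111 EBC


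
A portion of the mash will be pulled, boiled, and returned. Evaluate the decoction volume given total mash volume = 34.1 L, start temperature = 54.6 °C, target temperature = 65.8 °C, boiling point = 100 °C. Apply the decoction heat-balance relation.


V_dec = V_total·(T_target − T_start)/(T_boil − T_start)
V_dec = 34.1·(65.8 − 54.6)/(100 − 54.6)

8.4123 L


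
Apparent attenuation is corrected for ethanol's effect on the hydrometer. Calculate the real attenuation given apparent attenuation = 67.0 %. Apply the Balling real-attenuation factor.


RA = AA · 0.8192
RA = 67.0 · 0.8192

54.8864 %


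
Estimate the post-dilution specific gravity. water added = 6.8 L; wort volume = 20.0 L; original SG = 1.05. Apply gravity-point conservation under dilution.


SG_new = 1 + (SG_old − 1)·V_old/(V_old + V_water)
pts = (1.05 − 1)·1000·20.0/(20.0 + 6.8) = 37.3134
SG_new = 1 + 37.3134/1000

1.0373


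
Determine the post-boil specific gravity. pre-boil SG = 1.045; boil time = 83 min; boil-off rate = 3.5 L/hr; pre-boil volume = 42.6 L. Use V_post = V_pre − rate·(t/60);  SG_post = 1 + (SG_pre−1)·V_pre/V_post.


V_post = 42.6 − 3.5·(83/60) = 37.7583
SG_post = 1 + (1.045 − 1)·42.6/37.7583

1.0508


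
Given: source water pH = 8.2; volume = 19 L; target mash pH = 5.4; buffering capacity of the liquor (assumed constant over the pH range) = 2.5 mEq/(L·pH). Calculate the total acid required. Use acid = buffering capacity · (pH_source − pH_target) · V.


acid = 2.5 · (8.2 − 5.4) · 19

133.0000 mEq


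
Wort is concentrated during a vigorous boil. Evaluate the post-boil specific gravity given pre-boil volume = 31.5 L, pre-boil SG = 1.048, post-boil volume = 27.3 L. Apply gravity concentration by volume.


SG_post = 1 + (SG_pre − 1)·V_pre/V_post
pts_pre = (1.048 − 1)·1000 = 48.0000
pts_post = 48.0000·31.5/27.3 = 55.3846
SG_post = 1 + 55.3846/1000

1.0554


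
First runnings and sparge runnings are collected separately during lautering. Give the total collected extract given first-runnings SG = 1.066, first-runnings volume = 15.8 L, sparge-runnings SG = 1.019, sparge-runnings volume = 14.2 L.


total = Σ (SG_i − 1)·1000·V_i
first = (1.066 − 1)·1000·15.8 = 1042.8000
sparge = (1.019 − 1)·1000·14.2 = 269.8000
total = 1042.8000 + 269.8000

1312.6000 gravity·L


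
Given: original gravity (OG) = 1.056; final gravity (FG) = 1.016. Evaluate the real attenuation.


AA = (OG−FG)/(OG−1)·100;  RA = AA·0.8192
AA = (1.056 − 1.016)/(1.056 − 1)·100 = 71.4286
RA = 71.4286·0.8192

58.5143 %


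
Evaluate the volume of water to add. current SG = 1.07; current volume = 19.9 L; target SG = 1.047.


V_water = V·((SG_curr − 1)/(SG_target − 1) − 1)
V_water = 19.9·((1.07 − 1)/(1.047 − 1) − 1)

9.7383 L


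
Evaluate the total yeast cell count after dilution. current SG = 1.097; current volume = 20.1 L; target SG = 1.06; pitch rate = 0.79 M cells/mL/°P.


V_w = V·((SG_c−1)/(SG_t−1)−1);  °P = 259 − 259/SG_t;  cells = rate·(V+V_w)·°P
V_w = 20.1·((1.097−1)/(1.06−1)−1) = 12.3950
V_final = 20.1 + 12.3950 = 32.4950
°P = 259 − 259/1.06 = 14.6604
cells = 0.79·32.4950·14.6604

376.3473 billion cells


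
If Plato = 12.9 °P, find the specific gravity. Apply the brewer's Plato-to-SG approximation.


SG = 259/(259 − P)
SG = 259/(259 − 12.9)

1.0524


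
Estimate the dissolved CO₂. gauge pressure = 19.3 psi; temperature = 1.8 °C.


vols = (P + 14.695)·(0.01821 + 0.09011·e^(−0.04·T))
vols = (19.3 + 14.695)·(0.01821 + 0.09011·e^(−0.04·1.8))

3.4695 volumes


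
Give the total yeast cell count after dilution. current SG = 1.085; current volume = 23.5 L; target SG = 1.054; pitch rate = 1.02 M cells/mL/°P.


V_w = V·((SG_c−1)/(SG_t−1)−1);  °P = 259 − 259/SG_t;  cells = rate·(V+V_w)·°P
V_w = 23.5·((1.085−1)/(1.054−1)−1) = 13.4907
V_final = 23.5 + 13.4907 = 36.9907
°P = 259 − 259/1.054 = 13.2694
cells = 1.02·36.9907·13.2694

500.6637 billion cells


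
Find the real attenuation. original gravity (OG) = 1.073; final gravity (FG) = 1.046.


AA = (OG−FG)/(OG−1)·100;  RA = AA·0.8192
AA = (1.073 − 1.046)/(1.073 − 1)·100 = 36.9863
RA = 36.9863·0.8192

30.2992 %


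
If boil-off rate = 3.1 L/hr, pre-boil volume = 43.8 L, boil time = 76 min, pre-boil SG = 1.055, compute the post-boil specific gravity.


V_post = V_pre − rate·(t/60);  SG_post = 1 + (SG_pre−1)·V_pre/V_post
V_post = 43.8 − 3.1·(76/60) = 39.8733
SG_post = 1 + (1.055 − 1)·43.8/39.8733

1.0604


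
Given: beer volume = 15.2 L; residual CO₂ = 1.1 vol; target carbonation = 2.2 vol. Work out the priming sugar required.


sugar = (target − residual)·4.0·V
sugar = (2.2 − 1.1)·4.0·15.2

66.8800 g


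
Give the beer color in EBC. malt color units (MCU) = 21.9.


SRM = 1.4922·MCU^0.6859;  EBC = SRM·1.97
SRM = 1.4922·21.9^0.6859 = 12.3947
EBC = 12.3947·1.97

24.4177 EBC


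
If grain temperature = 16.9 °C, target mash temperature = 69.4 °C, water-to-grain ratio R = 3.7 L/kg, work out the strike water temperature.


T_strike = (0.41/R)·(T_mash − T_grain) + T_mash
T_strike = (0.41/3.7)·(69.4 − 16.9) + 69.4

75.2176 °C


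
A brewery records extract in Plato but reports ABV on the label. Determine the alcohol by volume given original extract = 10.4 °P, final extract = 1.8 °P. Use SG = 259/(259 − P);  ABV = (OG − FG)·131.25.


OG = 259/(259 − 10.4) = 1.0418
FG = 259/(259 − 1.8) = 1.0070
ABV = (1.0418 − 1.0070)·131.25

4.5722 % ABV


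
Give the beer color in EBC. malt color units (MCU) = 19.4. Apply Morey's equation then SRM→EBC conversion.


SRM = 1.4922·MCU^0.6859;  EBC = SRM·1.97
SRM = 1.4922·19.4^0.6859 = 11.4059
EBC = 11.4059·1.97

22.4697 EBC


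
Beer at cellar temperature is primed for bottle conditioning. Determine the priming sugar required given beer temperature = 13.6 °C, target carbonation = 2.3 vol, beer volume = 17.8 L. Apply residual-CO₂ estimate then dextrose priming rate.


residual = 14.695·(0.01821 + 0.09011·e^(−0.04·T));  sugar = (target − residual)·4.0·V
residual = 14.695·(0.01821 + 0.09011·e^(−0.04·13.6)) = 1.0362
sugar = (2.3 − 1.0362)·4.0·17.8

89.9846 g


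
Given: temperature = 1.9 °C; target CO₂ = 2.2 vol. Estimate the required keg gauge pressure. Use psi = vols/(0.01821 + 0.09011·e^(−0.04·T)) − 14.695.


psi = 2.2/(0.01821 + 0.09011·e^(−0.04·1.9)) − 14.695

6.9318 psi


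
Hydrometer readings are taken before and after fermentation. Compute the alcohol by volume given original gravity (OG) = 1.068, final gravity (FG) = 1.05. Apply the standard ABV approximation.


ABV = (OG − FG) · 131.25
ABV = (1.068 − 1.05) · 131.25

2.3625 % ABV


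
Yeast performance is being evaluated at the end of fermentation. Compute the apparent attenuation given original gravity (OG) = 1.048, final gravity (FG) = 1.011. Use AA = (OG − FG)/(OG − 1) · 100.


AA = (1.048 − 1.011)/(1.048 − 1) · 100

77.0833 %


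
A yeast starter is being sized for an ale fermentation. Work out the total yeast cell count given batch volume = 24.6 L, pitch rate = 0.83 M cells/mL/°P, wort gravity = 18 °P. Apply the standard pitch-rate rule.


cells (billions) = rate · V_L · °P
cells = 0.83 · 24.6 · 18

367.5240 billion cells


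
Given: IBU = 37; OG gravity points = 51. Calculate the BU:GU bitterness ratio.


BU:GU = IBU / OG_points
BU:GU = 37 / 51

0.7255


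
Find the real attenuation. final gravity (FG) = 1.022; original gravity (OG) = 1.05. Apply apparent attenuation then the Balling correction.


AA = (OG−FG)/(OG−1)·100;  RA = AA·0.8192
AA = (1.05 − 1.022)/(1.05 − 1)·100 = 56.0000
RA = 56.0000·0.8192

45.8752 %


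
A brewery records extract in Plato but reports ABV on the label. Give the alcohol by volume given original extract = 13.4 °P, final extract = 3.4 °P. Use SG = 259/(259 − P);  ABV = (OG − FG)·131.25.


OG = 259/(259 − 13.4) = 1.0546
FG = 259/(259 − 3.4) = 1.0133
ABV = (1.0546 − 1.0133)·131.25

5.4151 % ABV


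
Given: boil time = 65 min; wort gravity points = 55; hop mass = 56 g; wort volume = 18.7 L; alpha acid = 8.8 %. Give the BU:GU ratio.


U = 1.65·0.000125^(GP/1000)·(1−e^(−0.04t))/4.15;  IBU = (α/100)·m·U·1000/V;  BU:GU = IBU/GP
U = 1.65·0.000125^(55/1000)·(1−e^(−0.04·65))/4.15 = 0.2245
IBU = (8.8/100)·56·0.2245·1000/18.7 = 59.1667
BU:GU = 59.1667/55

1.0758


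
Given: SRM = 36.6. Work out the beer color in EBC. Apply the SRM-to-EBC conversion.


EBC = SRM · 1.97
EBC = 36.6 · 1.97

72.1020 EBC


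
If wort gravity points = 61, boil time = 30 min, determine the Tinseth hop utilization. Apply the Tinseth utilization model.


U = 1.65·0.000125^(GP/1000) · (1 − e^(−0.04·t))/4.15
bigness = 1.65·0.000125^(61/1000) = 0.9537
boil_factor = (1 − e^(−0.04·30))/4.15 = 0.1684
U = 0.9537 · 0.1684

0.1606


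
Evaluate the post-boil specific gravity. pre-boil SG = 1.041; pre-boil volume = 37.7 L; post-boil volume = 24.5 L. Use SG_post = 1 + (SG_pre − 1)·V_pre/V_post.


pts_pre = (1.041 − 1)·1000 = 41.0000
pts_post = 41.0000·37.7/24.5 = 63.0898
SG_post = 1 + 63.0898/1000

1.0631


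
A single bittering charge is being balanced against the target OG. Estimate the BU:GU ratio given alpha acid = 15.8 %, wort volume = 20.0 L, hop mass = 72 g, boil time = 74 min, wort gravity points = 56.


U = 1.65·0.000125^(GP/1000)·(1−e^(−0.04t))/4.15;  IBU = (α/100)·m·U·1000/V;  BU:GU = IBU/GP
U = 1.65·0.000125^(56/1000)·(1−e^(−0.04·74))/4.15 = 0.2279
IBU = (15.8/100)·72·0.2279·1000/20.0 = 129.6324
BU:GU = 129.6324/56

2.3149


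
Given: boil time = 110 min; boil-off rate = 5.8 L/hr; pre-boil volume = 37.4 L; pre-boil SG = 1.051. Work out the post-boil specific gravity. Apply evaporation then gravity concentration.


V_post = V_pre − rate·(t/60);  SG_post = 1 + (SG_pre−1)·V_pre/V_post
V_post = 37.4 − 5.8·(110/60) = 26.7667
SG_post = 1 + (1.051 − 1)·37.4/26.7667

1.0713


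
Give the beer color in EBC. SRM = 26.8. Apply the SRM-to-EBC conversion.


EBC = SRM · 1.97
EBC = 26.8 · 1.97

52.7960 EBC


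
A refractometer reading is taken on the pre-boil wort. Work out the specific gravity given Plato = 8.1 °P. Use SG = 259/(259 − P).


SG = 259/(259 − 8.1)

1.0323


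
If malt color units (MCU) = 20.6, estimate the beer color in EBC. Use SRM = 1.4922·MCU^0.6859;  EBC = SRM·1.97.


SRM = 1.4922·20.6^0.6859 = 11.8853
EBC = 11.8853·1.97

23.4140 EBC


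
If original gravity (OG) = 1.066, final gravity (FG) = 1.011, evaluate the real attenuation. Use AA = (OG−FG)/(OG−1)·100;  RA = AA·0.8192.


AA = (1.066 − 1.011)/(1.066 − 1)·100 = 83.3333
RA = 83.3333·0.8192

68.2667 %


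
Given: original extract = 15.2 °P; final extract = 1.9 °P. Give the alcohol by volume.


SG = 259/(259 − P);  ABV = (OG − FG)·131.25
OG = 259/(259 − 15.2) = 1.0623
FG = 259/(259 − 1.9) = 1.0074
ABV = (1.0623 − 1.0074)·131.25

7.2130 % ABV


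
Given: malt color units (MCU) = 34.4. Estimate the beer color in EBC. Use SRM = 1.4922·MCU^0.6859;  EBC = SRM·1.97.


SRM = 1.4922·34.4^0.6859 = 16.8948
EBC = 16.8948·1.97

33.2827 EBC


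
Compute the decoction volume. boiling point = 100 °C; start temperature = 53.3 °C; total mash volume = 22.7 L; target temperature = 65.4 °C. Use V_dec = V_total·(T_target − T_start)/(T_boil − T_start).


V_dec = 22.7·(65.4 − 53.3)/(100 − 53.3)

5.8816 L


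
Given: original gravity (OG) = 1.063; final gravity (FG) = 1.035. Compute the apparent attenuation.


AA = (OG − FG)/(OG − 1) · 100
AA = (1.063 − 1.035)/(1.063 − 1) · 100

44.4444 %


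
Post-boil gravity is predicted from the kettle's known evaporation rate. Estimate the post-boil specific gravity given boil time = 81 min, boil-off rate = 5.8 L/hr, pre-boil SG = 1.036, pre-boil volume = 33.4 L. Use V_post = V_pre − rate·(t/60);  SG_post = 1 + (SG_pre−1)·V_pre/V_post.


V_post = 33.4 − 5.8·(81/60) = 25.5700
SG_post = 1 + (1.036 − 1)·33.4/25.5700

1.0470


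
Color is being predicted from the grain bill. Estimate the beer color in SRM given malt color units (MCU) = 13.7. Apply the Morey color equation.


SRM = 1.4922 · MCU^0.6859
SRM = 1.4922 · 13.7^0.6859

8.9847 SRM


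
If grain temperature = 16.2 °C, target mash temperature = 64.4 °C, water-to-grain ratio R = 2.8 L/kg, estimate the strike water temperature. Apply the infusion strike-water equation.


T_strike = (0.41/R)·(T_mash − T_grain) + T_mash
T_strike = (0.41/2.8)·(64.4 − 16.2) + 64.4

71.4579 °C


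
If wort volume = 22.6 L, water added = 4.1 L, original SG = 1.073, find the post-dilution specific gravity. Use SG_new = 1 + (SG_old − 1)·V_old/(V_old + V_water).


pts = (1.073 − 1)·1000·22.6/(22.6 + 4.1) = 61.7903
SG_new = 1 + 61.7903/1000

1.0618


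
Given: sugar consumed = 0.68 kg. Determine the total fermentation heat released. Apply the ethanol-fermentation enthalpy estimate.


Q = m_sugar · 590 kJ/kg
Q = 0.68 · 590

401.2000 kJ


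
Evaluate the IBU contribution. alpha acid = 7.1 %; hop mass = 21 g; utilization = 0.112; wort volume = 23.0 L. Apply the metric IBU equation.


IBU = (α/100)·mass·U·1000 / V
IBU = (7.1/100)·21·0.112·1000 / 23.0

7.2605 IBU


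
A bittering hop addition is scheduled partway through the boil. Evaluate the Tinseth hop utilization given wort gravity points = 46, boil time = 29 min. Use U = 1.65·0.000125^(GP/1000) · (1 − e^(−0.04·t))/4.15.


bigness = 1.65·0.000125^(46/1000) = 1.0913
boil_factor = (1 − e^(−0.04·29))/4.15 = 0.1654
U = 1.0913 · 0.1654

0.1805


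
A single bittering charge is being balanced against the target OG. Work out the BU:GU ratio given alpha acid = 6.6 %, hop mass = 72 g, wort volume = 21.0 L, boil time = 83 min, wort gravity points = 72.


U = 1.65·0.000125^(GP/1000)·(1−e^(−0.04t))/4.15;  IBU = (α/100)·m·U·1000/V;  BU:GU = IBU/GP
U = 1.65·0.000125^(72/1000)·(1−e^(−0.04·83))/4.15 = 0.2006
IBU = (6.6/100)·72·0.2006·1000/21.0 = 45.4024
BU:GU = 45.4024/72

0.6306


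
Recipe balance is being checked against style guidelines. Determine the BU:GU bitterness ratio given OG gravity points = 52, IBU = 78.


BU:GU = IBU / OG_points
BU:GU = 78 / 52

1.5000


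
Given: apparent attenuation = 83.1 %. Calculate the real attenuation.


RA = AA · 0.8192
RA = 83.1 · 0.8192

68.0755 %


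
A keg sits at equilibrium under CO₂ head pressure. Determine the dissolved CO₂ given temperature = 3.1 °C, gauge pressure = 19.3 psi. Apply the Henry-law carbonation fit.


vols = (P + 14.695)·(0.01821 + 0.09011·e^(−0.04·T))
vols = (19.3 + 14.695)·(0.01821 + 0.09011·e^(−0.04·3.1))

3.3251 volumes


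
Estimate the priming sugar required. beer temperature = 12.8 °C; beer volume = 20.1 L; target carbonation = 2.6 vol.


residual = 14.695·(0.01821 + 0.09011·e^(−0.04·T));  sugar = (target − residual)·4.0·V
residual = 14.695·(0.01821 + 0.09011·e^(−0.04·12.8)) = 1.0612
sugar = (2.6 − 1.0612)·4.0·20.1

123.7225 g


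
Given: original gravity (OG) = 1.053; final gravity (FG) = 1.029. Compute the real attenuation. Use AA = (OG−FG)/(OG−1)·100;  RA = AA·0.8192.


AA = (1.053 − 1.029)/(1.053 − 1)·100 = 45.2830
RA = 45.2830·0.8192

37.0958 %


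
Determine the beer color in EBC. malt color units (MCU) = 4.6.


SRM = 1.4922·MCU^0.6859;  EBC = SRM·1.97
SRM = 1.4922·4.6^0.6859 = 4.2502
EBC = 4.2502·1.97

8.3730 EBC


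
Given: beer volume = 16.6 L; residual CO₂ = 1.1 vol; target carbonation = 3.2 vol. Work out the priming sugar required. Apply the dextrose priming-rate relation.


sugar = (target − residual)·4.0·V
sugar = (3.2 − 1.1)·4.0·16.6

139.4400 g


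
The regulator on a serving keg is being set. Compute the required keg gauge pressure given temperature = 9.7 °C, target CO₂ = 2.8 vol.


psi = vols/(0.01821 + 0.09011·e^(−0.04·T)) − 14.695
psi = 2.8/(0.01821 + 0.09011·e^(−0.04·9.7)) − 14.695

20.5954 psi


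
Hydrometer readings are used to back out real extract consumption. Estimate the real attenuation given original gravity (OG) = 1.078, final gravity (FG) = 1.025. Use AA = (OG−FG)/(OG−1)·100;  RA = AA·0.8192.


AA = (1.078 − 1.025)/(1.078 − 1)·100 = 67.9487
RA = 67.9487·0.8192

55.6636 %


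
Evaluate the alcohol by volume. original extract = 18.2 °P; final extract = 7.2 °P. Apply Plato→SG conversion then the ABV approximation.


SG = 259/(259 − P);  ABV = (OG − FG)·131.25
OG = 259/(259 − 18.2) = 1.0756
FG = 259/(259 − 7.2) = 1.0286
ABV = (1.0756 − 1.0286)·131.25

6.1671 % ABV


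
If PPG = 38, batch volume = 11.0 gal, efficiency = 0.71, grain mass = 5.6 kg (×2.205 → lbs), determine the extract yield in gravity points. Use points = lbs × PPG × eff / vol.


lbs = 5.6 × 2.205 = 12.3480
points = 12.3480 × 38 × 0.71 / 11.0

30.2863 points


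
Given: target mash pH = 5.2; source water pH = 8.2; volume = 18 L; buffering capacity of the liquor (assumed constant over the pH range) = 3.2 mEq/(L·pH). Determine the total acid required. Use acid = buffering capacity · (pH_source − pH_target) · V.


acid = 3.2 · (8.2 − 5.2) · 18

172.8000 mEq


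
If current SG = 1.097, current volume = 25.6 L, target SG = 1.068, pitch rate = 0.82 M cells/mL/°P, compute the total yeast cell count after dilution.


V_w = V·((SG_c−1)/(SG_t−1)−1);  °P = 259 − 259/SG_t;  cells = rate·(V+V_w)·°P
V_w = 25.6·((1.097−1)/(1.068−1)−1) = 10.9176
V_final = 25.6 + 10.9176 = 36.5176
°P = 259 − 259/1.068 = 16.4906
cells = 0.82·36.5176·16.4906

493.8034 billion cells


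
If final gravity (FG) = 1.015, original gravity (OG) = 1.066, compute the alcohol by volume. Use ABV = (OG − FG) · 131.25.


ABV = (1.066 − 1.015) · 131.25

6.6938 % ABV


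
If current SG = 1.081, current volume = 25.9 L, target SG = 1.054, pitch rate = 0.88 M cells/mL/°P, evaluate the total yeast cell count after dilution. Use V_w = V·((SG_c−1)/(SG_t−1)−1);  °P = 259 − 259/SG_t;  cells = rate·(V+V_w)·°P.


V_w = 25.9·((1.081−1)/(1.054−1)−1) = 12.9500
V_final = 25.9 + 12.9500 = 38.8500
°P = 259 − 259/1.054 = 13.2694
cells = 0.88·38.8500·13.2694

453.6559 billion cells


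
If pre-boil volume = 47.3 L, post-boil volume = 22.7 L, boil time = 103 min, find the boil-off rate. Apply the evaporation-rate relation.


rate = (V_pre − V_post) / (t_min/60)
rate = (47.3 − 22.7) / (103/60)

14.3301 L/hr


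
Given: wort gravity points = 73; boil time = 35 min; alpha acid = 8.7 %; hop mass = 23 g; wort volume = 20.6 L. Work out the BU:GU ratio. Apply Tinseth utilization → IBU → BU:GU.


U = 1.65·0.000125^(GP/1000)·(1−e^(−0.04t))/4.15;  IBU = (α/100)·m·U·1000/V;  BU:GU = IBU/GP
U = 1.65·0.000125^(73/1000)·(1−e^(−0.04·35))/4.15 = 0.1554
IBU = (8.7/100)·23·0.1554·1000/20.6 = 15.0979
BU:GU = 15.0979/73

0.2068


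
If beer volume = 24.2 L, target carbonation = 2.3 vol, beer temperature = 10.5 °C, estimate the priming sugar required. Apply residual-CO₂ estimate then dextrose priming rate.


residual = 14.695·(0.01821 + 0.09011·e^(−0.04·T));  sugar = (target − residual)·4.0·V
residual = 14.695·(0.01821 + 0.09011·e^(−0.04·10.5)) = 1.1376
sugar = (2.3 − 1.1376)·4.0·24.2

112.5169 g


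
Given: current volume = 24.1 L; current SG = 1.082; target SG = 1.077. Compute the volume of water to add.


V_water = V·((SG_curr − 1)/(SG_target − 1) − 1)
V_water = 24.1·((1.082 − 1)/(1.077 − 1) − 1)

1.5649 L


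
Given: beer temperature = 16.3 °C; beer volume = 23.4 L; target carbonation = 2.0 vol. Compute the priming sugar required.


residual = 14.695·(0.01821 + 0.09011·e^(−0.04·T));  sugar = (target − residual)·4.0·V
residual = 14.695·(0.01821 + 0.09011·e^(−0.04·16.3)) = 0.9575
sugar = (2.0 − 0.9575)·4.0·23.4

97.5789 g


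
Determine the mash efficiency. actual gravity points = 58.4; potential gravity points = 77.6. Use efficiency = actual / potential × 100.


efficiency = 58.4 / 77.6 × 100

75.2577 %


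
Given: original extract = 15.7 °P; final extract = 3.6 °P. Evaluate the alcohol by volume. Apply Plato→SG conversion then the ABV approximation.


SG = 259/(259 − P);  ABV = (OG − FG)·131.25
OG = 259/(259 − 15.7) = 1.0645
FG = 259/(259 − 3.6) = 1.0141
ABV = (1.0645 − 1.0141)·131.25

6.6194 % ABV


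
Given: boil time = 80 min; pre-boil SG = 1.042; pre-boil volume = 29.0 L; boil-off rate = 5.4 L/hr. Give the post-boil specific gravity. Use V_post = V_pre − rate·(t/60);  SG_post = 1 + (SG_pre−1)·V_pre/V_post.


V_post = 29.0 − 5.4·(80/60) = 21.8000
SG_post = 1 + (1.042 − 1)·29.0/21.8000

1.0559


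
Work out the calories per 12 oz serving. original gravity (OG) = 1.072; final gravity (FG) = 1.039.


ABW = (OG−FG)·131.25·0.79/FG;  °P = 259 − 259/SG (for OG→OE and FG→AE);  RE = 0.1808·OE + 0.8192·AE;  Cal = (6.9·ABW + 4·(RE−0.1))·FG·3.55
ABW = (1.072 − 1.039)·131.25·0.79/1.039 = 3.2933
OE = 259 − 259/1.072 = 17.3955 °P
AE = 259 − 259/1.039 = 9.7218 °P
RE = 0.1808·17.3955 + 0.8192·9.7218 = 11.1092 °P
Cal = (6.9·3.2933 + 4·(11.1092−0.1))·1.039·3.55

246.2425 kcal


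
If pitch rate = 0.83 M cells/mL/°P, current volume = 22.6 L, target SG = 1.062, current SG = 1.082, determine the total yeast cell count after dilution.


V_w = V·((SG_c−1)/(SG_t−1)−1);  °P = 259 − 259/SG_t;  cells = rate·(V+V_w)·°P
V_w = 22.6·((1.082−1)/(1.062−1)−1) = 7.2903
V_final = 22.6 + 7.2903 = 29.8903
°P = 259 − 259/1.062 = 15.1205
cells = 0.83·29.8903·15.1205

375.1247 billion cells


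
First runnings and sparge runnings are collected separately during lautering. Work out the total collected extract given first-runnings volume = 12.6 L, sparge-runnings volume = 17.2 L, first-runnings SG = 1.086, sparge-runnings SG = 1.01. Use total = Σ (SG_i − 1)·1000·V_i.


first = (1.086 − 1)·1000·12.6 = 1083.6000
sparge = (1.01 − 1)·1000·17.2 = 172.0000
total = 1083.6000 + 172.0000

1255.6000 gravity·L


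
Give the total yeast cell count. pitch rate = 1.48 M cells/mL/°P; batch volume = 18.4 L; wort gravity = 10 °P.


cells (billions) = rate · V_L · °P
cells = 1.48 · 18.4 · 10

272.3200 billion cells


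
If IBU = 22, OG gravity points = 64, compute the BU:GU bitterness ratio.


BU:GU = IBU / OG_points
BU:GU = 22 / 64

0.3438


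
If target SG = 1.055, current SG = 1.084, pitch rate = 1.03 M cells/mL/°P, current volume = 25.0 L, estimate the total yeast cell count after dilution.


V_w = V·((SG_c−1)/(SG_t−1)−1);  °P = 259 − 259/SG_t;  cells = rate·(V+V_w)·°P
V_w = 25.0·((1.084−1)/(1.055−1)−1) = 13.1818
V_final = 25.0 + 13.1818 = 38.1818
°P = 259 − 259/1.055 = 13.5024
cells = 1.03·38.1818·13.5024

531.0114 billion cells


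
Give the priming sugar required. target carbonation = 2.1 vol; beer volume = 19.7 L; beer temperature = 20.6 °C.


residual = 14.695·(0.01821 + 0.09011·e^(−0.04·T));  sugar = (target − residual)·4.0·V
residual = 14.695·(0.01821 + 0.09011·e^(−0.04·20.6)) = 0.8485
sugar = (2.1 − 0.8485)·4.0·19.7

98.6204 g


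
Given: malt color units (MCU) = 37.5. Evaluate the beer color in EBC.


SRM = 1.4922·MCU^0.6859;  EBC = SRM·1.97
SRM = 1.4922·37.5^0.6859 = 17.9248
EBC = 17.9248·1.97

35.3119 EBC


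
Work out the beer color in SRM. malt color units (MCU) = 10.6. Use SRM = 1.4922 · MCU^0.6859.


SRM = 1.4922 · 10.6^0.6859

7.5350 SRM


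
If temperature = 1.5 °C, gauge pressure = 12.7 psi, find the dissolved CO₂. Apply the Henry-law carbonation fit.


vols = (P + 14.695)·(0.01821 + 0.09011·e^(−0.04·T))
vols = (12.7 + 14.695)·(0.01821 + 0.09011·e^(−0.04·1.5))

2.8237 volumes


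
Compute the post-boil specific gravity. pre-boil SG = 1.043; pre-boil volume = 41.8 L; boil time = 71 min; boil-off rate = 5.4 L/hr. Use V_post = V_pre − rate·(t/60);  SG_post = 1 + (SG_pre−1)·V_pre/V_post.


V_post = 41.8 − 5.4·(71/60) = 35.4100
SG_post = 1 + (1.043 − 1)·41.8/35.4100

1.0508


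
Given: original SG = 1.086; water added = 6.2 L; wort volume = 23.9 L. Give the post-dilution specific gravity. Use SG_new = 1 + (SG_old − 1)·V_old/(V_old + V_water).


pts = (1.086 − 1)·1000·23.9/(23.9 + 6.2) = 68.2857
SG_new = 1 + 68.2857/1000

1.0683


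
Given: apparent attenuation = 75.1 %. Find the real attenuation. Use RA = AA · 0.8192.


RA = 75.1 · 0.8192

61.5219 %


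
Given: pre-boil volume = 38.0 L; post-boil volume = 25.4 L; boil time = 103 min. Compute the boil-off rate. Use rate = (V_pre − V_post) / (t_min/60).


rate = (38.0 − 25.4) / (103/60)

7.3398 L/hr


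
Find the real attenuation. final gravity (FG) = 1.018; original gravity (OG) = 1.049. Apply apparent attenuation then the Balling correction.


AA = (OG−FG)/(OG−1)·100;  RA = AA·0.8192
AA = (1.049 − 1.018)/(1.049 − 1)·100 = 63.2653
RA = 63.2653·0.8192

51.8269 %


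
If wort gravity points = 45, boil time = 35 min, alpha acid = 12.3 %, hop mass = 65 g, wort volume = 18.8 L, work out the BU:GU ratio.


U = 1.65·0.000125^(GP/1000)·(1−e^(−0.04t))/4.15;  IBU = (α/100)·m·U·1000/V;  BU:GU = IBU/GP
U = 1.65·0.000125^(45/1000)·(1−e^(−0.04·35))/4.15 = 0.1999
IBU = (12.3/100)·65·0.1999·1000/18.8 = 85.0129
BU:GU = 85.0129/45

1.8892


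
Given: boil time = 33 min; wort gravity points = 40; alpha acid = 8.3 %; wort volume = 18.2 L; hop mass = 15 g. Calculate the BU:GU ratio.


U = 1.65·0.000125^(GP/1000)·(1−e^(−0.04t))/4.15;  IBU = (α/100)·m·U·1000/V;  BU:GU = IBU/GP
U = 1.65·0.000125^(40/1000)·(1−e^(−0.04·33))/4.15 = 0.2034
IBU = (8.3/100)·15·0.2034·1000/18.2 = 13.9134
BU:GU = 13.9134/40

0.3478


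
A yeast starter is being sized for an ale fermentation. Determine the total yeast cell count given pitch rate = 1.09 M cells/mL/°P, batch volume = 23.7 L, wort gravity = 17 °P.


cells (billions) = rate · V_L · °P
cells = 1.09 · 23.7 · 17

439.1610 billion cells


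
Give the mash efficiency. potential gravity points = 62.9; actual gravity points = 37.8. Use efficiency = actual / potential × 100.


efficiency = 37.8 / 62.9 × 100

60.0954 %


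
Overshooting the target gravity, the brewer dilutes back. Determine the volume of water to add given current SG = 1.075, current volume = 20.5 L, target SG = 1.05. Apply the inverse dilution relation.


V_water = V·((SG_curr − 1)/(SG_target − 1) − 1)
V_water = 20.5·((1.075 − 1)/(1.05 − 1) − 1)

10.2500 L


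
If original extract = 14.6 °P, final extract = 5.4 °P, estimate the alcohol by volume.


SG = 259/(259 − P);  ABV = (OG − FG)·131.25
OG = 259/(259 − 14.6) = 1.0597
FG = 259/(259 − 5.4) = 1.0213
ABV = (1.0597 − 1.0213)·131.25

5.0459 % ABV


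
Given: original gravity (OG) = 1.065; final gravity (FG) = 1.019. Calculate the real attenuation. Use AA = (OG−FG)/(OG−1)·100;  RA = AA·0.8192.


AA = (1.065 − 1.019)/(1.065 − 1)·100 = 70.7692
RA = 70.7692·0.8192

57.9742 %


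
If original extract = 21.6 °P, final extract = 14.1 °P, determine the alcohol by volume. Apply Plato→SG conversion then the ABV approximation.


SG = 259/(259 − P);  ABV = (OG − FG)·131.25
OG = 259/(259 − 21.6) = 1.0910
FG = 259/(259 − 14.1) = 1.0576
ABV = (1.0910 − 1.0576)·131.25

4.3852 % ABV


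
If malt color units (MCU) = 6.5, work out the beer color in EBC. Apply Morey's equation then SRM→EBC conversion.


SRM = 1.4922·MCU^0.6859;  EBC = SRM·1.97
SRM = 1.4922·6.5^0.6859 = 5.3877
EBC = 5.3877·1.97

10.6138 EBC


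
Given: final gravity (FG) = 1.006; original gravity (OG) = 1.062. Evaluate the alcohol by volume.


ABV = (OG − FG) · 131.25
ABV = (1.062 − 1.006) · 131.25

7.3500 % ABV


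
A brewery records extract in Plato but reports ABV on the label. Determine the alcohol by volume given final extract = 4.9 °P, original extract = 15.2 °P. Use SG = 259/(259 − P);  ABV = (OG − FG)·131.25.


OG = 259/(259 − 15.2) = 1.0623
FG = 259/(259 − 4.9) = 1.0193
ABV = (1.0623 − 1.0193)·131.25

5.6519 % ABV


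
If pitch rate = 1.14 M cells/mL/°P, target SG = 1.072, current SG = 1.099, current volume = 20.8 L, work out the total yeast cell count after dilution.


V_w = V·((SG_c−1)/(SG_t−1)−1);  °P = 259 − 259/SG_t;  cells = rate·(V+V_w)·°P
V_w = 20.8·((1.099−1)/(1.072−1)−1) = 7.8000
V_final = 20.8 + 7.8000 = 28.6000
°P = 259 − 259/1.072 = 17.3955
cells = 1.14·28.6000·17.3955

567.1636 billion cells


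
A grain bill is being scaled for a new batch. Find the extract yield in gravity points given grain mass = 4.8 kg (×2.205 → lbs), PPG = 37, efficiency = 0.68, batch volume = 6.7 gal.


points = lbs × PPG × eff / vol
lbs = 4.8 × 2.205 = 10.5840
points = 10.5840 × 37 × 0.68 / 6.7

39.7453 points


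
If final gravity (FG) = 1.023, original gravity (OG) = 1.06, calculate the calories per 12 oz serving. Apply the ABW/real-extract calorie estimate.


ABW = (OG−FG)·131.25·0.79/FG;  °P = 259 − 259/SG (for OG→OE and FG→AE);  RE = 0.1808·OE + 0.8192·AE;  Cal = (6.9·ABW + 4·(RE−0.1))·FG·3.55
ABW = (1.06 − 1.023)·131.25·0.79/1.023 = 3.7502
OE = 259 − 259/1.06 = 14.6604 °P
AE = 259 − 259/1.023 = 5.8231 °P
RE = 0.1808·14.6604 + 0.8192·5.8231 = 7.4209 °P
Cal = (6.9·3.7502 + 4·(7.4209−0.1))·1.023·3.55

200.3207 kcal


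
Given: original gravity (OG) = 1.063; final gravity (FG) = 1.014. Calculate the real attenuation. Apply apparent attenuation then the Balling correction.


AA = (OG−FG)/(OG−1)·100;  RA = AA·0.8192
AA = (1.063 − 1.014)/(1.063 − 1)·100 = 77.7778
RA = 77.7778·0.8192

63.7156 %


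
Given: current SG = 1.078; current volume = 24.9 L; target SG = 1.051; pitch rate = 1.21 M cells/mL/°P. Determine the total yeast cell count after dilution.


V_w = V·((SG_c−1)/(SG_t−1)−1);  °P = 259 − 259/SG_t;  cells = rate·(V+V_w)·°P
V_w = 24.9·((1.078−1)/(1.051−1)−1) = 13.1824
V_final = 24.9 + 13.1824 = 38.0824
°P = 259 − 259/1.051 = 12.5680
cells = 1.21·38.0824·12.5680

579.1304 billion cells


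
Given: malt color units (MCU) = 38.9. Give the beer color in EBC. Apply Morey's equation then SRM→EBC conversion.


SRM = 1.4922·MCU^0.6859;  EBC = SRM·1.97
SRM = 1.4922·38.9^0.6859 = 18.3812
EBC = 18.3812·1.97

36.2109 EBC


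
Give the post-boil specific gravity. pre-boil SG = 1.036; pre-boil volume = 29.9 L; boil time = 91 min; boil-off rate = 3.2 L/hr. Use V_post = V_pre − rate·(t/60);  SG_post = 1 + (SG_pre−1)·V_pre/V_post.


V_post = 29.9 − 3.2·(91/60) = 25.0467
SG_post = 1 + (1.036 − 1)·29.9/25.0467

1.0430


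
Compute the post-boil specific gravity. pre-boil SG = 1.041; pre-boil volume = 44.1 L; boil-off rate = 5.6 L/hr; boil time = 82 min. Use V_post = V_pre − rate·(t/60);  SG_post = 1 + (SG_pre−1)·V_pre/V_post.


V_post = 44.1 − 5.6·(82/60) = 36.4467
SG_post = 1 + (1.041 − 1)·44.1/36.4467

1.0496


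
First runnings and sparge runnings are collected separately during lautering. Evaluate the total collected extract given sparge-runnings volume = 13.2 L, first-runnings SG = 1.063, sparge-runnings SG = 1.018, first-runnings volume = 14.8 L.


total = Σ (SG_i − 1)·1000·V_i
first = (1.063 − 1)·1000·14.8 = 932.4000
sparge = (1.018 − 1)·1000·13.2 = 237.6000
total = 932.4000 + 237.6000

1170.0000 gravity·L


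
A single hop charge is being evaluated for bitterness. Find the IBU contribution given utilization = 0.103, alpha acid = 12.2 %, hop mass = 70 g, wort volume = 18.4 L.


IBU = (α/100)·mass·U·1000 / V
IBU = (12.2/100)·70·0.103·1000 / 18.4

47.8054 IBU


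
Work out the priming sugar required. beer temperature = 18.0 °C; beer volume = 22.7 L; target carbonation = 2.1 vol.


residual = 14.695·(0.01821 + 0.09011·e^(−0.04·T));  sugar = (target − residual)·4.0·V
residual = 14.695·(0.01821 + 0.09011·e^(−0.04·18.0)) = 0.9121
sugar = (2.1 − 0.9121)·4.0·22.7

107.8580 g


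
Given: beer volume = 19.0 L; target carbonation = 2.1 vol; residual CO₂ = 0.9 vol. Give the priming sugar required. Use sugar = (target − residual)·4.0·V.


sugar = (2.1 − 0.9)·4.0·19.0

91.2000 g


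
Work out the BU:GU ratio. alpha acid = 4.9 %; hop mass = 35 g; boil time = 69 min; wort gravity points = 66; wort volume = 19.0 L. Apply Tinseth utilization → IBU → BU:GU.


U = 1.65·0.000125^(GP/1000)·(1−e^(−0.04t))/4.15;  IBU = (α/100)·m·U·1000/V;  BU:GU = IBU/GP
U = 1.65·0.000125^(66/1000)·(1−e^(−0.04·69))/4.15 = 0.2058
IBU = (4.9/100)·35·0.2058·1000/19.0 = 18.5758
BU:GU = 18.5758/66

0.2815
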